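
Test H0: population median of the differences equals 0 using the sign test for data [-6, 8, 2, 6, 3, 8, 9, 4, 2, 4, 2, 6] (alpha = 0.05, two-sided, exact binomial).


Step 1: Discard zero differences. Original n = 12; n_eff = number of nonzero differences = 12.
Nonzero differences (with sign): -6, +8, +2, +6, +3, +8, +9, +4, +2, +4, +2, +6
Step 2: Count signs: positive = 11, negative = 1.
Step 3: Under H0: P(positive) = 0.5, so the number of positives S ~ Bin(12, 0.5).
Step 4: Two-sided exact p-value = sum of Bin(12,0.5) probabilities at or below the observed probability = 0.006348.
Step 5: alpha = 0.05. reject H0.

n_eff = 12, pos = 11, neg = 1, p = 0.006348, reject H0.


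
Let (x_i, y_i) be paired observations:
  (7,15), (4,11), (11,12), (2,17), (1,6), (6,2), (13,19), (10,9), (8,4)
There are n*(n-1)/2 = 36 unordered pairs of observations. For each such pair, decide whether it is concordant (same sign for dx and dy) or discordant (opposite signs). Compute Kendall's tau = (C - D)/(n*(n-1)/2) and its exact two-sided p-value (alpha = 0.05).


Step 1: Enumerate the 36 unordered pairs (i,j) with i<j and classify each by sign(x_j-x_i) * sign(y_j-y_i).
  (1,2):dx=-3,dy=-4->C; (1,3):dx=+4,dy=-3->D; (1,4):dx=-5,dy=+2->D; (1,5):dx=-6,dy=-9->C
  (1,6):dx=-1,dy=-13->C; (1,7):dx=+6,dy=+4->C; (1,8):dx=+3,dy=-6->D; (1,9):dx=+1,dy=-11->D
  (2,3):dx=+7,dy=+1->C; (2,4):dx=-2,dy=+6->D; (2,5):dx=-3,dy=-5->C; (2,6):dx=+2,dy=-9->D
  (2,7):dx=+9,dy=+8->C; (2,8):dx=+6,dy=-2->D; (2,9):dx=+4,dy=-7->D; (3,4):dx=-9,dy=+5->D
  (3,5):dx=-10,dy=-6->C; (3,6):dx=-5,dy=-10->C; (3,7):dx=+2,dy=+7->C; (3,8):dx=-1,dy=-3->C
  (3,9):dx=-3,dy=-8->C; (4,5):dx=-1,dy=-11->C; (4,6):dx=+4,dy=-15->D; (4,7):dx=+11,dy=+2->C
  (4,8):dx=+8,dy=-8->D; (4,9):dx=+6,dy=-13->D; (5,6):dx=+5,dy=-4->D; (5,7):dx=+12,dy=+13->C
  (5,8):dx=+9,dy=+3->C; (5,9):dx=+7,dy=-2->D; (6,7):dx=+7,dy=+17->C; (6,8):dx=+4,dy=+7->C
  (6,9):dx=+2,dy=+2->C; (7,8):dx=-3,dy=-10->C; (7,9):dx=-5,dy=-15->C; (8,9):dx=-2,dy=-5->C
Step 2: C = 22, D = 14, total pairs = 36.
Step 3: tau = (C - D)/(n(n-1)/2) = (22 - 14)/36 = 0.222222.
Step 4: Exact two-sided p-value (enumerate n! = 362880 permutations of y under H0): p = 0.476709.
Step 5: alpha = 0.05. fail to reject H0.

tau_b = 0.2222 (C=22, D=14), p = 0.476709, fail to reject H0.


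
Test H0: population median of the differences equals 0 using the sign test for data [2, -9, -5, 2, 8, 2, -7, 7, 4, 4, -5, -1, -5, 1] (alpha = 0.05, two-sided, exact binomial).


Step 1: Discard zero differences. Original n = 14; n_eff = number of nonzero differences = 14.
Nonzero differences (with sign): +2, -9, -5, +2, +8, +2, -7, +7, +4, +4, -5, -1, -5, +1
Step 2: Count signs: positive = 8, negative = 6.
Step 3: Under H0: P(positive) = 0.5, so the number of positives S ~ Bin(14, 0.5).
Step 4: Two-sided exact p-value = sum of Bin(14,0.5) probabilities at or below the observed probability = 0.790527.
Step 5: alpha = 0.05. fail to reject H0.

n_eff = 14, pos = 8, neg = 6, p = 0.790527, fail to reject H0.


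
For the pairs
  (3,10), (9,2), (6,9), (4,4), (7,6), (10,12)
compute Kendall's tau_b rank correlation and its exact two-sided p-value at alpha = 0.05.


Step 1: Enumerate the 15 unordered pairs (i,j) with i<j and classify each by sign(x_j-x_i) * sign(y_j-y_i).
  (1,2):dx=+6,dy=-8->D; (1,3):dx=+3,dy=-1->D; (1,4):dx=+1,dy=-6->D; (1,5):dx=+4,dy=-4->D
  (1,6):dx=+7,dy=+2->C; (2,3):dx=-3,dy=+7->D; (2,4):dx=-5,dy=+2->D; (2,5):dx=-2,dy=+4->D
  (2,6):dx=+1,dy=+10->C; (3,4):dx=-2,dy=-5->C; (3,5):dx=+1,dy=-3->D; (3,6):dx=+4,dy=+3->C
  (4,5):dx=+3,dy=+2->C; (4,6):dx=+6,dy=+8->C; (5,6):dx=+3,dy=+6->C
Step 2: C = 7, D = 8, total pairs = 15.
Step 3: tau = (C - D)/(n(n-1)/2) = (7 - 8)/15 = -0.066667.
Step 4: Exact two-sided p-value (enumerate n! = 720 permutations of y under H0): p = 1.000000.
Step 5: alpha = 0.05. fail to reject H0.

tau_b = -0.0667 (C=7, D=8), p = 1.000000, fail to reject H0.


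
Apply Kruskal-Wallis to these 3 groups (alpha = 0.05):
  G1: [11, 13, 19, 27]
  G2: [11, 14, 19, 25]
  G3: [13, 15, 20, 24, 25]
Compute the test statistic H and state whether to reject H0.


Step 1: Combine all N = 13 observations and assign midranks.
sorted (value, group, rank): (11,G1,1.5), (11,G2,1.5), (13,G1,3.5), (13,G3,3.5), (14,G2,5), (15,G3,6), (19,G1,7.5), (19,G2,7.5), (20,G3,9), (24,G3,10), (25,G2,11.5), (25,G3,11.5), (27,G1,13)
Step 2: Sum ranks within each group.
R_1 = 25.5 (n_1 = 4)
R_2 = 25.5 (n_2 = 4)
R_3 = 40 (n_3 = 5)
Step 3: H = 12/(N(N+1)) * sum(R_i^2/n_i) - 3(N+1)
     = 12/(13*14) * (25.5^2/4 + 25.5^2/4 + 40^2/5) - 3*14
     = 0.065934 * 645.125 - 42
     = 0.535714.
Step 4: Ties present; correction factor C = 1 - 24/(13^3 - 13) = 0.989011. Corrected H = 0.535714 / 0.989011 = 0.541667.
Step 5: Under H0, H ~ chi^2(2); p-value = 0.762744.
Step 6: alpha = 0.05. fail to reject H0.

H = 0.5417, df = 2, p = 0.762744, fail to reject H0.


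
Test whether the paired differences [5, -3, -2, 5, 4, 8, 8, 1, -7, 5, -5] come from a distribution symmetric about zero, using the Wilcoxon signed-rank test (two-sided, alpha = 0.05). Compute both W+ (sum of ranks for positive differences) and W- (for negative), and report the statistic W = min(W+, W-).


Step 1: Drop any zero differences (none here) and take |d_i|.
|d| = [5, 3, 2, 5, 4, 8, 8, 1, 7, 5, 5]
Step 2: Midrank |d_i| (ties get averaged ranks).
ranks: |5|->6.5, |3|->3, |2|->2, |5|->6.5, |4|->4, |8|->10.5, |8|->10.5, |1|->1, |7|->9, |5|->6.5, |5|->6.5
Step 3: Attach original signs; sum ranks with positive sign and with negative sign.
W+ = 6.5 + 6.5 + 4 + 10.5 + 10.5 + 1 + 6.5 = 45.5
W- = 3 + 2 + 9 + 6.5 = 20.5
(Check: W+ + W- = 66 should equal n(n+1)/2 = 66.)
Step 4: Test statistic W = min(W+, W-) = 20.5.
Step 5: Ties in |d|, so use the tie-corrected normal approximation.
        E[W] = n(n+1)/4 = 11*12/4 = 33.
        Tie groups: |d|=5 (t=4), |d|=8 (t=2); sum(t^3 - t) = 66.
        Var[W] = n(n+1)(2n+1)/24 - sum(t^3-t)/48 = 3036/24 - 66/48 = 125.125.
        z = (W - E[W]) / sqrt(Var[W]) = (20.5 - 33) / 11.1859 = -1.1175.
        Two-sided p = 2*Phi(z) = 0.263791.
Step 6: alpha = 0.05. fail to reject H0.

W+ = 45.5, W- = 20.5, W = min = 20.5, p = 0.263791, fail to reject H0.


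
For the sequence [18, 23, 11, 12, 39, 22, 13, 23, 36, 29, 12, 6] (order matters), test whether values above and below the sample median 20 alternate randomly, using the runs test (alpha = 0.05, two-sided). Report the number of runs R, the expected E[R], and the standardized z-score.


Step 1: Compute median = 20; label A = above, B = below.
Labels in order: BABBAABAAABB  (n_A = 6, n_B = 6)
Step 2: Count runs R = 7.
Step 3: Under H0 (random ordering), E[R] = 2*n_A*n_B/(n_A+n_B) + 1 = 2*6*6/12 + 1 = 7.0000.
        Var[R] = 2*n_A*n_B*(2*n_A*n_B - n_A - n_B) / ((n_A+n_B)^2 * (n_A+n_B-1)) = 4320/1584 = 2.7273.
        SD[R] = 1.6514.
Step 4: R = E[R], so z = 0 with no continuity correction.
Step 5: Two-sided p-value via normal approximation = 2*(1 - Phi(|z|)) = 1.000000.
Step 6: alpha = 0.05. fail to reject H0.

R = 7, z = 0.0000, p = 1.000000, fail to reject H0.


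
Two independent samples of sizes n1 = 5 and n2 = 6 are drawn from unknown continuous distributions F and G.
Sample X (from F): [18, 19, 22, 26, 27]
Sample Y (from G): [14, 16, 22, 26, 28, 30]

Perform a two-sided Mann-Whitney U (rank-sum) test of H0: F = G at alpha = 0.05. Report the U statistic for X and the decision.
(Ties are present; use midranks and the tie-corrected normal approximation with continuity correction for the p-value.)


Step 1: Combine and sort all 11 observations; assign midranks.
sorted (value, group): (14,Y), (16,Y), (18,X), (19,X), (22,X), (22,Y), (26,X), (26,Y), (27,X), (28,Y), (30,Y)
ranks: 14->1, 16->2, 18->3, 19->4, 22->5.5, 22->5.5, 26->7.5, 26->7.5, 27->9, 28->10, 30->11
Step 2: Rank sum for X: R1 = 3 + 4 + 5.5 + 7.5 + 9 = 29.
Step 3: U_X = R1 - n1(n1+1)/2 = 29 - 5*6/2 = 29 - 15 = 14.
       U_Y = n1*n2 - U_X = 30 - 14 = 16.
Step 4: Ties are present, so use the tie-corrected normal approximation (with continuity correction) for the p-value.
Step 5: p-value = 0.926933; compare to alpha = 0.05. fail to reject H0.

U_X = 14, p = 0.926933, fail to reject H0 at alpha = 0.05.


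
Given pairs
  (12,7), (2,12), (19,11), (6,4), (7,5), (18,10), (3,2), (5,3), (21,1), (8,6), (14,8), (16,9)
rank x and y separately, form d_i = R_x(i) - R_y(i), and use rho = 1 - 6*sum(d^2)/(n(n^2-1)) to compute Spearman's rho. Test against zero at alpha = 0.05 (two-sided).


Step 1: Rank x and y separately (midranks; no ties here).
rank(x): 12->7, 2->1, 19->11, 6->4, 7->5, 18->10, 3->2, 5->3, 21->12, 8->6, 14->8, 16->9
rank(y): 7->7, 12->12, 11->11, 4->4, 5->5, 10->10, 2->2, 3->3, 1->1, 6->6, 8->8, 9->9
Step 2: d_i = R_x(i) - R_y(i); compute d_i^2.
  (7-7)^2=0, (1-12)^2=121, (11-11)^2=0, (4-4)^2=0, (5-5)^2=0, (10-10)^2=0, (2-2)^2=0, (3-3)^2=0, (12-1)^2=121, (6-6)^2=0, (8-8)^2=0, (9-9)^2=0
sum(d^2) = 242.
Step 3: rho = 1 - 6*242 / (12*(12^2 - 1)) = 1 - 1452/1716 = 0.153846.
Step 4: Under H0, t = rho * sqrt((n-2)/(1-rho^2)) = 0.4924 ~ t(10).
Step 5: Two-sided p-value from the t-distribution with 10 df = 0.633091.
Step 6: alpha = 0.05. fail to reject H0.

rho = 0.1538, p = 0.633091, fail to reject H0 at alpha = 0.05.


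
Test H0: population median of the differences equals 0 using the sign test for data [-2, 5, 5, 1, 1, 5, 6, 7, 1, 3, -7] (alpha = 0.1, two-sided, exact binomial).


Step 1: Discard zero differences. Original n = 11; n_eff = number of nonzero differences = 11.
Nonzero differences (with sign): -2, +5, +5, +1, +1, +5, +6, +7, +1, +3, -7
Step 2: Count signs: positive = 9, negative = 2.
Step 3: Under H0: P(positive) = 0.5, so the number of positives S ~ Bin(11, 0.5).
Step 4: Two-sided exact p-value = sum of Bin(11,0.5) probabilities at or below the observed probability = 0.065430.
Step 5: alpha = 0.1. reject H0.

n_eff = 11, pos = 9, neg = 2, p = 0.065430, reject H0.


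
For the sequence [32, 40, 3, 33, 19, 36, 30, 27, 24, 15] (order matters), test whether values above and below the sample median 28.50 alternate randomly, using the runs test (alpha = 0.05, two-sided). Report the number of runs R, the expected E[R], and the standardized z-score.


Step 1: Compute median = 28.50; label A = above, B = below.
Labels in order: AABABAABBB  (n_A = 5, n_B = 5)
Step 2: Count runs R = 6.
Step 3: Under H0 (random ordering), E[R] = 2*n_A*n_B/(n_A+n_B) + 1 = 2*5*5/10 + 1 = 6.0000.
        Var[R] = 2*n_A*n_B*(2*n_A*n_B - n_A - n_B) / ((n_A+n_B)^2 * (n_A+n_B-1)) = 2000/900 = 2.2222.
        SD[R] = 1.4907.
Step 4: R = E[R], so z = 0 with no continuity correction.
Step 5: Two-sided p-value via normal approximation = 2*(1 - Phi(|z|)) = 1.000000.
Step 6: alpha = 0.05. fail to reject H0.

R = 6, z = 0.0000, p = 1.000000, fail to reject H0.


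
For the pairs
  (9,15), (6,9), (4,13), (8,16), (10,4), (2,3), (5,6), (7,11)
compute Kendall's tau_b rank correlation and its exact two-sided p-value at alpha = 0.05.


Step 1: Enumerate the 28 unordered pairs (i,j) with i<j and classify each by sign(x_j-x_i) * sign(y_j-y_i).
  (1,2):dx=-3,dy=-6->C; (1,3):dx=-5,dy=-2->C; (1,4):dx=-1,dy=+1->D; (1,5):dx=+1,dy=-11->D
  (1,6):dx=-7,dy=-12->C; (1,7):dx=-4,dy=-9->C; (1,8):dx=-2,dy=-4->C; (2,3):dx=-2,dy=+4->D
  (2,4):dx=+2,dy=+7->C; (2,5):dx=+4,dy=-5->D; (2,6):dx=-4,dy=-6->C; (2,7):dx=-1,dy=-3->C
  (2,8):dx=+1,dy=+2->C; (3,4):dx=+4,dy=+3->C; (3,5):dx=+6,dy=-9->D; (3,6):dx=-2,dy=-10->C
  (3,7):dx=+1,dy=-7->D; (3,8):dx=+3,dy=-2->D; (4,5):dx=+2,dy=-12->D; (4,6):dx=-6,dy=-13->C
  (4,7):dx=-3,dy=-10->C; (4,8):dx=-1,dy=-5->C; (5,6):dx=-8,dy=-1->C; (5,7):dx=-5,dy=+2->D
  (5,8):dx=-3,dy=+7->D; (6,7):dx=+3,dy=+3->C; (6,8):dx=+5,dy=+8->C; (7,8):dx=+2,dy=+5->C
Step 2: C = 18, D = 10, total pairs = 28.
Step 3: tau = (C - D)/(n(n-1)/2) = (18 - 10)/28 = 0.285714.
Step 4: Exact two-sided p-value (enumerate n! = 40320 permutations of y under H0): p = 0.398760.
Step 5: alpha = 0.05. fail to reject H0.

tau_b = 0.2857 (C=18, D=10), p = 0.398760, fail to reject H0.


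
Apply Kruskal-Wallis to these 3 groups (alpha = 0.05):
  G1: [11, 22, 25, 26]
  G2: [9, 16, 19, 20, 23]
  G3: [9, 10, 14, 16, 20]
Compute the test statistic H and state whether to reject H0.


Step 1: Combine all N = 14 observations and assign midranks.
sorted (value, group, rank): (9,G2,1.5), (9,G3,1.5), (10,G3,3), (11,G1,4), (14,G3,5), (16,G2,6.5), (16,G3,6.5), (19,G2,8), (20,G2,9.5), (20,G3,9.5), (22,G1,11), (23,G2,12), (25,G1,13), (26,G1,14)
Step 2: Sum ranks within each group.
R_1 = 42 (n_1 = 4)
R_2 = 37.5 (n_2 = 5)
R_3 = 25.5 (n_3 = 5)
Step 3: H = 12/(N(N+1)) * sum(R_i^2/n_i) - 3(N+1)
     = 12/(14*15) * (42^2/4 + 37.5^2/5 + 25.5^2/5) - 3*15
     = 0.057143 * 852.3 - 45
     = 3.702857.
Step 4: Ties present; correction factor C = 1 - 18/(14^3 - 14) = 0.993407. Corrected H = 3.702857 / 0.993407 = 3.727434.
Step 5: Under H0, H ~ chi^2(2); p-value = 0.155095.
Step 6: alpha = 0.05. fail to reject H0.

H = 3.7274, df = 2, p = 0.155095, fail to reject H0.


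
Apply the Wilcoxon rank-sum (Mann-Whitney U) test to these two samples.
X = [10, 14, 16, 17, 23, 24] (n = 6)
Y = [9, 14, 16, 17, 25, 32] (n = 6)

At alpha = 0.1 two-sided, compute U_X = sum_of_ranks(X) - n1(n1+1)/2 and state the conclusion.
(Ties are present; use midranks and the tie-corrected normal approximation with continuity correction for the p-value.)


Step 1: Combine and sort all 12 observations; assign midranks.
sorted (value, group): (9,Y), (10,X), (14,X), (14,Y), (16,X), (16,Y), (17,X), (17,Y), (23,X), (24,X), (25,Y), (32,Y)
ranks: 9->1, 10->2, 14->3.5, 14->3.5, 16->5.5, 16->5.5, 17->7.5, 17->7.5, 23->9, 24->10, 25->11, 32->12
Step 2: Rank sum for X: R1 = 2 + 3.5 + 5.5 + 7.5 + 9 + 10 = 37.5.
Step 3: U_X = R1 - n1(n1+1)/2 = 37.5 - 6*7/2 = 37.5 - 21 = 16.5.
       U_Y = n1*n2 - U_X = 36 - 16.5 = 19.5.
Step 4: Ties are present, so use the tie-corrected normal approximation (with continuity correction) for the p-value.
Step 5: p-value = 0.872113; compare to alpha = 0.1. fail to reject H0.

U_X = 16.5, p = 0.872113, fail to reject H0 at alpha = 0.1.


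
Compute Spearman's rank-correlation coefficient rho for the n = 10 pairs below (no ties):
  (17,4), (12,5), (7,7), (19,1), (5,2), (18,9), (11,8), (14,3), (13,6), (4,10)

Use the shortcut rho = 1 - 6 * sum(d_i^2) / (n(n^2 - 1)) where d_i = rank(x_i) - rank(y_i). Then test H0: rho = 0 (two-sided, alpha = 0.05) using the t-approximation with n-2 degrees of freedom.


Step 1: Rank x and y separately (midranks; no ties here).
rank(x): 17->8, 12->5, 7->3, 19->10, 5->2, 18->9, 11->4, 14->7, 13->6, 4->1
rank(y): 4->4, 5->5, 7->7, 1->1, 2->2, 9->9, 8->8, 3->3, 6->6, 10->10
Step 2: d_i = R_x(i) - R_y(i); compute d_i^2.
  (8-4)^2=16, (5-5)^2=0, (3-7)^2=16, (10-1)^2=81, (2-2)^2=0, (9-9)^2=0, (4-8)^2=16, (7-3)^2=16, (6-6)^2=0, (1-10)^2=81
sum(d^2) = 226.
Step 3: rho = 1 - 6*226 / (10*(10^2 - 1)) = 1 - 1356/990 = -0.369697.
Step 4: Under H0, t = rho * sqrt((n-2)/(1-rho^2)) = -1.1254 ~ t(8).
Step 5: Two-sided p-value from the t-distribution with 8 df = 0.293050.
Step 6: alpha = 0.05. fail to reject H0.

rho = -0.3697, p = 0.293050, fail to reject H0 at alpha = 0.05.


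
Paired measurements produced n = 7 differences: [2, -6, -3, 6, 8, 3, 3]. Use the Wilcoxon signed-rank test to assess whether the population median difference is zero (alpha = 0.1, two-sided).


Step 1: Drop any zero differences (none here) and take |d_i|.
|d| = [2, 6, 3, 6, 8, 3, 3]
Step 2: Midrank |d_i| (ties get averaged ranks).
ranks: |2|->1, |6|->5.5, |3|->3, |6|->5.5, |8|->7, |3|->3, |3|->3
Step 3: Attach original signs; sum ranks with positive sign and with negative sign.
W+ = 1 + 5.5 + 7 + 3 + 3 = 19.5
W- = 5.5 + 3 = 8.5
(Check: W+ + W- = 28 should equal n(n+1)/2 = 28.)
Step 4: Test statistic W = min(W+, W-) = 8.5.
Step 5: Ties in |d|, so use the tie-corrected normal approximation.
        E[W] = n(n+1)/4 = 7*8/4 = 14.
        Tie groups: |d|=3 (t=3), |d|=6 (t=2); sum(t^3 - t) = 30.
        Var[W] = n(n+1)(2n+1)/24 - sum(t^3-t)/48 = 840/24 - 30/48 = 34.375.
        z = (W - E[W]) / sqrt(Var[W]) = (8.5 - 14) / 5.8630 = -0.9381.
        Two-sided p = 2*Phi(z) = 0.348202.
Step 6: alpha = 0.1. fail to reject H0.

W+ = 19.5, W- = 8.5, W = min = 8.5, p = 0.348202, fail to reject H0.


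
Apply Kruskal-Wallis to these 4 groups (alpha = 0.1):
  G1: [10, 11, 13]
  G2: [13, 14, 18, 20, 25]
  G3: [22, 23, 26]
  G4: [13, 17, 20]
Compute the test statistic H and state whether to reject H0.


Step 1: Combine all N = 14 observations and assign midranks.
sorted (value, group, rank): (10,G1,1), (11,G1,2), (13,G1,4), (13,G2,4), (13,G4,4), (14,G2,6), (17,G4,7), (18,G2,8), (20,G2,9.5), (20,G4,9.5), (22,G3,11), (23,G3,12), (25,G2,13), (26,G3,14)
Step 2: Sum ranks within each group.
R_1 = 7 (n_1 = 3)
R_2 = 40.5 (n_2 = 5)
R_3 = 37 (n_3 = 3)
R_4 = 20.5 (n_4 = 3)
Step 3: H = 12/(N(N+1)) * sum(R_i^2/n_i) - 3(N+1)
     = 12/(14*15) * (7^2/3 + 40.5^2/5 + 37^2/3 + 20.5^2/3) - 3*15
     = 0.057143 * 940.8 - 45
     = 8.760000.
Step 4: Ties present; correction factor C = 1 - 30/(14^3 - 14) = 0.989011. Corrected H = 8.760000 / 0.989011 = 8.857333.
Step 5: Under H0, H ~ chi^2(3); p-value = 0.031249.
Step 6: alpha = 0.1. reject H0.

H = 8.8573, df = 3, p = 0.031249, reject H0.


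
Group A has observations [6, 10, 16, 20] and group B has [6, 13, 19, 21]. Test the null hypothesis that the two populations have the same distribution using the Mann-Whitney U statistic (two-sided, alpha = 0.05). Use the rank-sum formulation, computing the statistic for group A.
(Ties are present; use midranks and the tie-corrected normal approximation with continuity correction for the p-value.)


Step 1: Combine and sort all 8 observations; assign midranks.
sorted (value, group): (6,X), (6,Y), (10,X), (13,Y), (16,X), (19,Y), (20,X), (21,Y)
ranks: 6->1.5, 6->1.5, 10->3, 13->4, 16->5, 19->6, 20->7, 21->8
Step 2: Rank sum for X: R1 = 1.5 + 3 + 5 + 7 = 16.5.
Step 3: U_X = R1 - n1(n1+1)/2 = 16.5 - 4*5/2 = 16.5 - 10 = 6.5.
       U_Y = n1*n2 - U_X = 16 - 6.5 = 9.5.
Step 4: Ties are present, so use the tie-corrected normal approximation (with continuity correction) for the p-value.
Step 5: p-value = 0.771503; compare to alpha = 0.05. fail to reject H0.

U_X = 6.5, p = 0.771503, fail to reject H0 at alpha = 0.05.


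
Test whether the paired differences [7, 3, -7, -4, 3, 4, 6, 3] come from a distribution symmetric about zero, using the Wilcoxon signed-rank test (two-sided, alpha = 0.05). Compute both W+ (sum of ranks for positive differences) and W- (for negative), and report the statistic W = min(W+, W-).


Step 1: Drop any zero differences (none here) and take |d_i|.
|d| = [7, 3, 7, 4, 3, 4, 6, 3]
Step 2: Midrank |d_i| (ties get averaged ranks).
ranks: |7|->7.5, |3|->2, |7|->7.5, |4|->4.5, |3|->2, |4|->4.5, |6|->6, |3|->2
Step 3: Attach original signs; sum ranks with positive sign and with negative sign.
W+ = 7.5 + 2 + 2 + 4.5 + 6 + 2 = 24
W- = 7.5 + 4.5 = 12
(Check: W+ + W- = 36 should equal n(n+1)/2 = 36.)
Step 4: Test statistic W = min(W+, W-) = 12.
Step 5: Ties in |d|, so use the tie-corrected normal approximation.
        E[W] = n(n+1)/4 = 8*9/4 = 18.
        Tie groups: |d|=3 (t=3), |d|=4 (t=2), |d|=7 (t=2); sum(t^3 - t) = 36.
        Var[W] = n(n+1)(2n+1)/24 - sum(t^3-t)/48 = 1224/24 - 36/48 = 50.25.
        z = (W - E[W]) / sqrt(Var[W]) = (12 - 18) / 7.0887 = -0.8464.
        Two-sided p = 2*Phi(z) = 0.397321.
Step 6: alpha = 0.05. fail to reject H0.

W+ = 24, W- = 12, W = min = 12, p = 0.397321, fail to reject H0.


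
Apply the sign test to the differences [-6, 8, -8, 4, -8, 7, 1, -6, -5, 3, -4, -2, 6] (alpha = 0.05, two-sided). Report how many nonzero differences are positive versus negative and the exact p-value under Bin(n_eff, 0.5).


Step 1: Discard zero differences. Original n = 13; n_eff = number of nonzero differences = 13.
Nonzero differences (with sign): -6, +8, -8, +4, -8, +7, +1, -6, -5, +3, -4, -2, +6
Step 2: Count signs: positive = 6, negative = 7.
Step 3: Under H0: P(positive) = 0.5, so the number of positives S ~ Bin(13, 0.5).
Step 4: Two-sided exact p-value = sum of Bin(13,0.5) probabilities at or below the observed probability = 1.000000.
Step 5: alpha = 0.05. fail to reject H0.

n_eff = 13, pos = 6, neg = 7, p = 1.000000, fail to reject H0.


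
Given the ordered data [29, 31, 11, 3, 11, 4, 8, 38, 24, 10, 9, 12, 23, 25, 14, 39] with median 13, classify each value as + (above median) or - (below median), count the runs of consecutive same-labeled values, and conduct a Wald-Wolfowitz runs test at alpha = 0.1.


Step 1: Compute median = 13; label A = above, B = below.
Labels in order: AABBBBBAABBBAAAA  (n_A = 8, n_B = 8)
Step 2: Count runs R = 5.
Step 3: Under H0 (random ordering), E[R] = 2*n_A*n_B/(n_A+n_B) + 1 = 2*8*8/16 + 1 = 9.0000.
        Var[R] = 2*n_A*n_B*(2*n_A*n_B - n_A - n_B) / ((n_A+n_B)^2 * (n_A+n_B-1)) = 14336/3840 = 3.7333.
        SD[R] = 1.9322.
Step 4: Continuity-corrected z = (R + 0.5 - E[R]) / SD[R] = (5 + 0.5 - 9.0000) / 1.9322 = -1.8114.
Step 5: Two-sided p-value via normal approximation = 2*(1 - Phi(|z|)) = 0.070076.
Step 6: alpha = 0.1. reject H0.

R = 5, z = -1.8114, p = 0.070076, reject H0.


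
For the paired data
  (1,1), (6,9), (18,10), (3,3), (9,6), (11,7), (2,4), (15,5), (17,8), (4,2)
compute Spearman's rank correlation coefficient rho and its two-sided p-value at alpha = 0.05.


Step 1: Rank x and y separately (midranks; no ties here).
rank(x): 1->1, 6->5, 18->10, 3->3, 9->6, 11->7, 2->2, 15->8, 17->9, 4->4
rank(y): 1->1, 9->9, 10->10, 3->3, 6->6, 7->7, 4->4, 5->5, 8->8, 2->2
Step 2: d_i = R_x(i) - R_y(i); compute d_i^2.
  (1-1)^2=0, (5-9)^2=16, (10-10)^2=0, (3-3)^2=0, (6-6)^2=0, (7-7)^2=0, (2-4)^2=4, (8-5)^2=9, (9-8)^2=1, (4-2)^2=4
sum(d^2) = 34.
Step 3: rho = 1 - 6*34 / (10*(10^2 - 1)) = 1 - 204/990 = 0.793939.
Step 4: Under H0, t = rho * sqrt((n-2)/(1-rho^2)) = 3.6934 ~ t(8).
Step 5: Two-sided p-value from the t-distribution with 8 df = 0.006100.
Step 6: alpha = 0.05. reject H0.

rho = 0.7939, p = 0.006100, reject H0 at alpha = 0.05.


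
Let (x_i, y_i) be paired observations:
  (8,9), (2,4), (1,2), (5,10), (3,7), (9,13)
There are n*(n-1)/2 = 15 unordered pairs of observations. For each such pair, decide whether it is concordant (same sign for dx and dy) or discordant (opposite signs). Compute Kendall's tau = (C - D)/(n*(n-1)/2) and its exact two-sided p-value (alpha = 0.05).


Step 1: Enumerate the 15 unordered pairs (i,j) with i<j and classify each by sign(x_j-x_i) * sign(y_j-y_i).
  (1,2):dx=-6,dy=-5->C; (1,3):dx=-7,dy=-7->C; (1,4):dx=-3,dy=+1->D; (1,5):dx=-5,dy=-2->C
  (1,6):dx=+1,dy=+4->C; (2,3):dx=-1,dy=-2->C; (2,4):dx=+3,dy=+6->C; (2,5):dx=+1,dy=+3->C
  (2,6):dx=+7,dy=+9->C; (3,4):dx=+4,dy=+8->C; (3,5):dx=+2,dy=+5->C; (3,6):dx=+8,dy=+11->C
  (4,5):dx=-2,dy=-3->C; (4,6):dx=+4,dy=+3->C; (5,6):dx=+6,dy=+6->C
Step 2: C = 14, D = 1, total pairs = 15.
Step 3: tau = (C - D)/(n(n-1)/2) = (14 - 1)/15 = 0.866667.
Step 4: Exact two-sided p-value (enumerate n! = 720 permutations of y under H0): p = 0.016667.
Step 5: alpha = 0.05. reject H0.

tau_b = 0.8667 (C=14, D=1), p = 0.016667, reject H0.


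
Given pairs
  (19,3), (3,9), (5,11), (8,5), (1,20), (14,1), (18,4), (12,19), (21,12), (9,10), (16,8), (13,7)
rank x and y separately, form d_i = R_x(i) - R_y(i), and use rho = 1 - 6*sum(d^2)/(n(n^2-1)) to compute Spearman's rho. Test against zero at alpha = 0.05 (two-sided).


Step 1: Rank x and y separately (midranks; no ties here).
rank(x): 19->11, 3->2, 5->3, 8->4, 1->1, 14->8, 18->10, 12->6, 21->12, 9->5, 16->9, 13->7
rank(y): 3->2, 9->7, 11->9, 5->4, 20->12, 1->1, 4->3, 19->11, 12->10, 10->8, 8->6, 7->5
Step 2: d_i = R_x(i) - R_y(i); compute d_i^2.
  (11-2)^2=81, (2-7)^2=25, (3-9)^2=36, (4-4)^2=0, (1-12)^2=121, (8-1)^2=49, (10-3)^2=49, (6-11)^2=25, (12-10)^2=4, (5-8)^2=9, (9-6)^2=9, (7-5)^2=4
sum(d^2) = 412.
Step 3: rho = 1 - 6*412 / (12*(12^2 - 1)) = 1 - 2472/1716 = -0.440559.
Step 4: Under H0, t = rho * sqrt((n-2)/(1-rho^2)) = -1.5519 ~ t(10).
Step 5: Two-sided p-value from the t-distribution with 10 df = 0.151735.
Step 6: alpha = 0.05. fail to reject H0.

rho = -0.4406, p = 0.151735, fail to reject H0 at alpha = 0.05.


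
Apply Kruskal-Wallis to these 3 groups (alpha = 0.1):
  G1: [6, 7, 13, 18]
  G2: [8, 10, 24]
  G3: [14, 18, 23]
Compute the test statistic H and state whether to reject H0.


Step 1: Combine all N = 10 observations and assign midranks.
sorted (value, group, rank): (6,G1,1), (7,G1,2), (8,G2,3), (10,G2,4), (13,G1,5), (14,G3,6), (18,G1,7.5), (18,G3,7.5), (23,G3,9), (24,G2,10)
Step 2: Sum ranks within each group.
R_1 = 15.5 (n_1 = 4)
R_2 = 17 (n_2 = 3)
R_3 = 22.5 (n_3 = 3)
Step 3: H = 12/(N(N+1)) * sum(R_i^2/n_i) - 3(N+1)
     = 12/(10*11) * (15.5^2/4 + 17^2/3 + 22.5^2/3) - 3*11
     = 0.109091 * 325.146 - 33
     = 2.470455.
Step 4: Ties present; correction factor C = 1 - 6/(10^3 - 10) = 0.993939. Corrected H = 2.470455 / 0.993939 = 2.485518.
Step 5: Under H0, H ~ chi^2(2); p-value = 0.288587.
Step 6: alpha = 0.1. fail to reject H0.

H = 2.4855, df = 2, p = 0.288587, fail to reject H0.


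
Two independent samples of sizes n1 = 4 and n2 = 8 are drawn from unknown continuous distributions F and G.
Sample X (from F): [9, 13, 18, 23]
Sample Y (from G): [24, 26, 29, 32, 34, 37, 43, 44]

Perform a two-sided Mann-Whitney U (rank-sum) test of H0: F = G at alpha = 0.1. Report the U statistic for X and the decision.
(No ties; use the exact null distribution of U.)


Step 1: Combine and sort all 12 observations; assign midranks.
sorted (value, group): (9,X), (13,X), (18,X), (23,X), (24,Y), (26,Y), (29,Y), (32,Y), (34,Y), (37,Y), (43,Y), (44,Y)
ranks: 9->1, 13->2, 18->3, 23->4, 24->5, 26->6, 29->7, 32->8, 34->9, 37->10, 43->11, 44->12
Step 2: Rank sum for X: R1 = 1 + 2 + 3 + 4 = 10.
Step 3: U_X = R1 - n1(n1+1)/2 = 10 - 4*5/2 = 10 - 10 = 0.
       U_Y = n1*n2 - U_X = 32 - 0 = 32.
Step 4: No ties, so the exact null distribution of U (based on enumerating the C(12,4) = 495 equally likely rank assignments) gives the two-sided p-value.
Step 5: p-value = 0.004040; compare to alpha = 0.1. reject H0.

U_X = 0, p = 0.004040, reject H0 at alpha = 0.1.


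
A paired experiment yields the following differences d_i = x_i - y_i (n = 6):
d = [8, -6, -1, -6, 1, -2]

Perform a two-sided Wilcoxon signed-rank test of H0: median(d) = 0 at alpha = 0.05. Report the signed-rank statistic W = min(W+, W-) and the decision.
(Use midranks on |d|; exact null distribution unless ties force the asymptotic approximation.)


Step 1: Drop any zero differences (none here) and take |d_i|.
|d| = [8, 6, 1, 6, 1, 2]
Step 2: Midrank |d_i| (ties get averaged ranks).
ranks: |8|->6, |6|->4.5, |1|->1.5, |6|->4.5, |1|->1.5, |2|->3
Step 3: Attach original signs; sum ranks with positive sign and with negative sign.
W+ = 6 + 1.5 = 7.5
W- = 4.5 + 1.5 + 4.5 + 3 = 13.5
(Check: W+ + W- = 21 should equal n(n+1)/2 = 21.)
Step 4: Test statistic W = min(W+, W-) = 7.5.
Step 5: Ties in |d|, so use the tie-corrected normal approximation.
        E[W] = n(n+1)/4 = 6*7/4 = 10.5.
        Tie groups: |d|=1 (t=2), |d|=6 (t=2); sum(t^3 - t) = 12.
        Var[W] = n(n+1)(2n+1)/24 - sum(t^3-t)/48 = 546/24 - 12/48 = 22.5.
        z = (W - E[W]) / sqrt(Var[W]) = (7.5 - 10.5) / 4.7434 = -0.6325.
        Two-sided p = 2*Phi(z) = 0.527089.
Step 6: alpha = 0.05. fail to reject H0.

W+ = 7.5, W- = 13.5, W = min = 7.5, p = 0.527089, fail to reject H0.


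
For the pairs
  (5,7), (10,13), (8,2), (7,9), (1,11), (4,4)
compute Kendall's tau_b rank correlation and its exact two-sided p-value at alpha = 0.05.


Step 1: Enumerate the 15 unordered pairs (i,j) with i<j and classify each by sign(x_j-x_i) * sign(y_j-y_i).
  (1,2):dx=+5,dy=+6->C; (1,3):dx=+3,dy=-5->D; (1,4):dx=+2,dy=+2->C; (1,5):dx=-4,dy=+4->D
  (1,6):dx=-1,dy=-3->C; (2,3):dx=-2,dy=-11->C; (2,4):dx=-3,dy=-4->C; (2,5):dx=-9,dy=-2->C
  (2,6):dx=-6,dy=-9->C; (3,4):dx=-1,dy=+7->D; (3,5):dx=-7,dy=+9->D; (3,6):dx=-4,dy=+2->D
  (4,5):dx=-6,dy=+2->D; (4,6):dx=-3,dy=-5->C; (5,6):dx=+3,dy=-7->D
Step 2: C = 8, D = 7, total pairs = 15.
Step 3: tau = (C - D)/(n(n-1)/2) = (8 - 7)/15 = 0.066667.
Step 4: Exact two-sided p-value (enumerate n! = 720 permutations of y under H0): p = 1.000000.
Step 5: alpha = 0.05. fail to reject H0.

tau_b = 0.0667 (C=8, D=7), p = 1.000000, fail to reject H0.


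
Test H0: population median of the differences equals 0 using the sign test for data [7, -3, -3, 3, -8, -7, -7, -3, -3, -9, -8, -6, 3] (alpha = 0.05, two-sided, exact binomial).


Step 1: Discard zero differences. Original n = 13; n_eff = number of nonzero differences = 13.
Nonzero differences (with sign): +7, -3, -3, +3, -8, -7, -7, -3, -3, -9, -8, -6, +3
Step 2: Count signs: positive = 3, negative = 10.
Step 3: Under H0: P(positive) = 0.5, so the number of positives S ~ Bin(13, 0.5).
Step 4: Two-sided exact p-value = sum of Bin(13,0.5) probabilities at or below the observed probability = 0.092285.
Step 5: alpha = 0.05. fail to reject H0.

n_eff = 13, pos = 3, neg = 10, p = 0.092285, fail to reject H0.


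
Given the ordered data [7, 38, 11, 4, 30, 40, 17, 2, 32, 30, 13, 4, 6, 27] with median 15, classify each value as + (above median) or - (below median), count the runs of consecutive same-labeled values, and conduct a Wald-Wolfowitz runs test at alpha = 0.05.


Step 1: Compute median = 15; label A = above, B = below.
Labels in order: BABBAAABAABBBA  (n_A = 7, n_B = 7)
Step 2: Count runs R = 8.
Step 3: Under H0 (random ordering), E[R] = 2*n_A*n_B/(n_A+n_B) + 1 = 2*7*7/14 + 1 = 8.0000.
        Var[R] = 2*n_A*n_B*(2*n_A*n_B - n_A - n_B) / ((n_A+n_B)^2 * (n_A+n_B-1)) = 8232/2548 = 3.2308.
        SD[R] = 1.7974.
Step 4: R = E[R], so z = 0 with no continuity correction.
Step 5: Two-sided p-value via normal approximation = 2*(1 - Phi(|z|)) = 1.000000.
Step 6: alpha = 0.05. fail to reject H0.

R = 8, z = 0.0000, p = 1.000000, fail to reject H0.


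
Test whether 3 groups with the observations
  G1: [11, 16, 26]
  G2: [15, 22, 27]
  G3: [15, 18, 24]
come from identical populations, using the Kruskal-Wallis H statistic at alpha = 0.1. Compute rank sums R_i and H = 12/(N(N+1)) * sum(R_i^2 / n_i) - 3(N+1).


Step 1: Combine all N = 9 observations and assign midranks.
sorted (value, group, rank): (11,G1,1), (15,G2,2.5), (15,G3,2.5), (16,G1,4), (18,G3,5), (22,G2,6), (24,G3,7), (26,G1,8), (27,G2,9)
Step 2: Sum ranks within each group.
R_1 = 13 (n_1 = 3)
R_2 = 17.5 (n_2 = 3)
R_3 = 14.5 (n_3 = 3)
Step 3: H = 12/(N(N+1)) * sum(R_i^2/n_i) - 3(N+1)
     = 12/(9*10) * (13^2/3 + 17.5^2/3 + 14.5^2/3) - 3*10
     = 0.133333 * 228.5 - 30
     = 0.466667.
Step 4: Ties present; correction factor C = 1 - 6/(9^3 - 9) = 0.991667. Corrected H = 0.466667 / 0.991667 = 0.470588.
Step 5: Under H0, H ~ chi^2(2); p-value = 0.790338.
Step 6: alpha = 0.1. fail to reject H0.

H = 0.4706, df = 2, p = 0.790338, fail to reject H0.


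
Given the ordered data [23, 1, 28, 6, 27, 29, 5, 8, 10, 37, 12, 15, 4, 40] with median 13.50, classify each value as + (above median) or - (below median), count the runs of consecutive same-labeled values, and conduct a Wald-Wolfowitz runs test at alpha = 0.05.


Step 1: Compute median = 13.50; label A = above, B = below.
Labels in order: ABABAABBBABABA  (n_A = 7, n_B = 7)
Step 2: Count runs R = 11.
Step 3: Under H0 (random ordering), E[R] = 2*n_A*n_B/(n_A+n_B) + 1 = 2*7*7/14 + 1 = 8.0000.
        Var[R] = 2*n_A*n_B*(2*n_A*n_B - n_A - n_B) / ((n_A+n_B)^2 * (n_A+n_B-1)) = 8232/2548 = 3.2308.
        SD[R] = 1.7974.
Step 4: Continuity-corrected z = (R - 0.5 - E[R]) / SD[R] = (11 - 0.5 - 8.0000) / 1.7974 = 1.3909.
Step 5: Two-sided p-value via normal approximation = 2*(1 - Phi(|z|)) = 0.164264.
Step 6: alpha = 0.05. fail to reject H0.

R = 11, z = 1.3909, p = 0.164264, fail to reject H0.


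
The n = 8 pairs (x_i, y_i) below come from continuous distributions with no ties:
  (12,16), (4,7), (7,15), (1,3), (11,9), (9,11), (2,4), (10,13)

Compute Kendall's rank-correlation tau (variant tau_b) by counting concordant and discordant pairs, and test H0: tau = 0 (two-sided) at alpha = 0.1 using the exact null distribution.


Step 1: Enumerate the 28 unordered pairs (i,j) with i<j and classify each by sign(x_j-x_i) * sign(y_j-y_i).
  (1,2):dx=-8,dy=-9->C; (1,3):dx=-5,dy=-1->C; (1,4):dx=-11,dy=-13->C; (1,5):dx=-1,dy=-7->C
  (1,6):dx=-3,dy=-5->C; (1,7):dx=-10,dy=-12->C; (1,8):dx=-2,dy=-3->C; (2,3):dx=+3,dy=+8->C
  (2,4):dx=-3,dy=-4->C; (2,5):dx=+7,dy=+2->C; (2,6):dx=+5,dy=+4->C; (2,7):dx=-2,dy=-3->C
  (2,8):dx=+6,dy=+6->C; (3,4):dx=-6,dy=-12->C; (3,5):dx=+4,dy=-6->D; (3,6):dx=+2,dy=-4->D
  (3,7):dx=-5,dy=-11->C; (3,8):dx=+3,dy=-2->D; (4,5):dx=+10,dy=+6->C; (4,6):dx=+8,dy=+8->C
  (4,7):dx=+1,dy=+1->C; (4,8):dx=+9,dy=+10->C; (5,6):dx=-2,dy=+2->D; (5,7):dx=-9,dy=-5->C
  (5,8):dx=-1,dy=+4->D; (6,7):dx=-7,dy=-7->C; (6,8):dx=+1,dy=+2->C; (7,8):dx=+8,dy=+9->C
Step 2: C = 23, D = 5, total pairs = 28.
Step 3: tau = (C - D)/(n(n-1)/2) = (23 - 5)/28 = 0.642857.
Step 4: Exact two-sided p-value (enumerate n! = 40320 permutations of y under H0): p = 0.031151.
Step 5: alpha = 0.1. reject H0.

tau_b = 0.6429 (C=23, D=5), p = 0.031151, reject H0.


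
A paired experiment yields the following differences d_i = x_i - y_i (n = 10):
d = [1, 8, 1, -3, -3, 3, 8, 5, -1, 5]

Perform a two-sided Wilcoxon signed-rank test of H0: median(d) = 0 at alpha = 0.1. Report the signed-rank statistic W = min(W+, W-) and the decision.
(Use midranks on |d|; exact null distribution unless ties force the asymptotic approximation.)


Step 1: Drop any zero differences (none here) and take |d_i|.
|d| = [1, 8, 1, 3, 3, 3, 8, 5, 1, 5]
Step 2: Midrank |d_i| (ties get averaged ranks).
ranks: |1|->2, |8|->9.5, |1|->2, |3|->5, |3|->5, |3|->5, |8|->9.5, |5|->7.5, |1|->2, |5|->7.5
Step 3: Attach original signs; sum ranks with positive sign and with negative sign.
W+ = 2 + 9.5 + 2 + 5 + 9.5 + 7.5 + 7.5 = 43
W- = 5 + 5 + 2 = 12
(Check: W+ + W- = 55 should equal n(n+1)/2 = 55.)
Step 4: Test statistic W = min(W+, W-) = 12.
Step 5: Ties in |d|, so use the tie-corrected normal approximation.
        E[W] = n(n+1)/4 = 10*11/4 = 27.5.
        Tie groups: |d|=1 (t=3), |d|=3 (t=3), |d|=5 (t=2), |d|=8 (t=2); sum(t^3 - t) = 60.
        Var[W] = n(n+1)(2n+1)/24 - sum(t^3-t)/48 = 2310/24 - 60/48 = 95.
        z = (W - E[W]) / sqrt(Var[W]) = (12 - 27.5) / 9.7468 = -1.5903.
        Two-sided p = 2*Phi(z) = 0.111775.
Step 6: alpha = 0.1. fail to reject H0.

W+ = 43, W- = 12, W = min = 12, p = 0.111775, fail to reject H0.


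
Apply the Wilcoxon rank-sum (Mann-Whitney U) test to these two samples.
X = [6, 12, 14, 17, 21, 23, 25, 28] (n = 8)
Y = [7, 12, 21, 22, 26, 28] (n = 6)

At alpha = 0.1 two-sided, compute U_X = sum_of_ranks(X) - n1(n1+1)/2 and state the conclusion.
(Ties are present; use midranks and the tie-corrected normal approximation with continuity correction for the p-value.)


Step 1: Combine and sort all 14 observations; assign midranks.
sorted (value, group): (6,X), (7,Y), (12,X), (12,Y), (14,X), (17,X), (21,X), (21,Y), (22,Y), (23,X), (25,X), (26,Y), (28,X), (28,Y)
ranks: 6->1, 7->2, 12->3.5, 12->3.5, 14->5, 17->6, 21->7.5, 21->7.5, 22->9, 23->10, 25->11, 26->12, 28->13.5, 28->13.5
Step 2: Rank sum for X: R1 = 1 + 3.5 + 5 + 6 + 7.5 + 10 + 11 + 13.5 = 57.5.
Step 3: U_X = R1 - n1(n1+1)/2 = 57.5 - 8*9/2 = 57.5 - 36 = 21.5.
       U_Y = n1*n2 - U_X = 48 - 21.5 = 26.5.
Step 4: Ties are present, so use the tie-corrected normal approximation (with continuity correction) for the p-value.
Step 5: p-value = 0.795593; compare to alpha = 0.1. fail to reject H0.

U_X = 21.5, p = 0.795593, fail to reject H0 at alpha = 0.1.


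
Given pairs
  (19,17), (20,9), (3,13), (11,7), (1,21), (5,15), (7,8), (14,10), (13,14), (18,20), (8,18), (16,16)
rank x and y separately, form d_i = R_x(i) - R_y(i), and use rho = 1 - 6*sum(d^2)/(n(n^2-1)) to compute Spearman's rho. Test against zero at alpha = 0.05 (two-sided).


Step 1: Rank x and y separately (midranks; no ties here).
rank(x): 19->11, 20->12, 3->2, 11->6, 1->1, 5->3, 7->4, 14->8, 13->7, 18->10, 8->5, 16->9
rank(y): 17->9, 9->3, 13->5, 7->1, 21->12, 15->7, 8->2, 10->4, 14->6, 20->11, 18->10, 16->8
Step 2: d_i = R_x(i) - R_y(i); compute d_i^2.
  (11-9)^2=4, (12-3)^2=81, (2-5)^2=9, (6-1)^2=25, (1-12)^2=121, (3-7)^2=16, (4-2)^2=4, (8-4)^2=16, (7-6)^2=1, (10-11)^2=1, (5-10)^2=25, (9-8)^2=1
sum(d^2) = 304.
Step 3: rho = 1 - 6*304 / (12*(12^2 - 1)) = 1 - 1824/1716 = -0.062937.
Step 4: Under H0, t = rho * sqrt((n-2)/(1-rho^2)) = -0.1994 ~ t(10).
Step 5: Two-sided p-value from the t-distribution with 10 df = 0.845931.
Step 6: alpha = 0.05. fail to reject H0.

rho = -0.0629, p = 0.845931, fail to reject H0 at alpha = 0.05.


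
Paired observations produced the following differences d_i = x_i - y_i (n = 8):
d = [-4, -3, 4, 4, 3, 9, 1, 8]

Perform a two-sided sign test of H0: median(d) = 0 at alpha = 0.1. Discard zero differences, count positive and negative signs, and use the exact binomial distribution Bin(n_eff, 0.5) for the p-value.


Step 1: Discard zero differences. Original n = 8; n_eff = number of nonzero differences = 8.
Nonzero differences (with sign): -4, -3, +4, +4, +3, +9, +1, +8
Step 2: Count signs: positive = 6, negative = 2.
Step 3: Under H0: P(positive) = 0.5, so the number of positives S ~ Bin(8, 0.5).
Step 4: Two-sided exact p-value = sum of Bin(8,0.5) probabilities at or below the observed probability = 0.289062.
Step 5: alpha = 0.1. fail to reject H0.

n_eff = 8, pos = 6, neg = 2, p = 0.289062, fail to reject H0.


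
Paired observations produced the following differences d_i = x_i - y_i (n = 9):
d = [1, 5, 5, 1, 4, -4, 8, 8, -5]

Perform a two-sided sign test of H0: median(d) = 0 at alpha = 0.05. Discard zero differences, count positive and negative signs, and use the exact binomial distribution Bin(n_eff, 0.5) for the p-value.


Step 1: Discard zero differences. Original n = 9; n_eff = number of nonzero differences = 9.
Nonzero differences (with sign): +1, +5, +5, +1, +4, -4, +8, +8, -5
Step 2: Count signs: positive = 7, negative = 2.
Step 3: Under H0: P(positive) = 0.5, so the number of positives S ~ Bin(9, 0.5).
Step 4: Two-sided exact p-value = sum of Bin(9,0.5) probabilities at or below the observed probability = 0.179688.
Step 5: alpha = 0.05. fail to reject H0.

n_eff = 9, pos = 7, neg = 2, p = 0.179688, fail to reject H0.


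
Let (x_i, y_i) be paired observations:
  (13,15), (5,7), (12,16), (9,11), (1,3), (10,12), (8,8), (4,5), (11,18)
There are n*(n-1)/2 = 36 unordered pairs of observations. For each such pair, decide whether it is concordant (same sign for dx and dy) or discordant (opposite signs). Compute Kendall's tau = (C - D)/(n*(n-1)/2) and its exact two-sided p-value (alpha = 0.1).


Step 1: Enumerate the 36 unordered pairs (i,j) with i<j and classify each by sign(x_j-x_i) * sign(y_j-y_i).
  (1,2):dx=-8,dy=-8->C; (1,3):dx=-1,dy=+1->D; (1,4):dx=-4,dy=-4->C; (1,5):dx=-12,dy=-12->C
  (1,6):dx=-3,dy=-3->C; (1,7):dx=-5,dy=-7->C; (1,8):dx=-9,dy=-10->C; (1,9):dx=-2,dy=+3->D
  (2,3):dx=+7,dy=+9->C; (2,4):dx=+4,dy=+4->C; (2,5):dx=-4,dy=-4->C; (2,6):dx=+5,dy=+5->C
  (2,7):dx=+3,dy=+1->C; (2,8):dx=-1,dy=-2->C; (2,9):dx=+6,dy=+11->C; (3,4):dx=-3,dy=-5->C
  (3,5):dx=-11,dy=-13->C; (3,6):dx=-2,dy=-4->C; (3,7):dx=-4,dy=-8->C; (3,8):dx=-8,dy=-11->C
  (3,9):dx=-1,dy=+2->D; (4,5):dx=-8,dy=-8->C; (4,6):dx=+1,dy=+1->C; (4,7):dx=-1,dy=-3->C
  (4,8):dx=-5,dy=-6->C; (4,9):dx=+2,dy=+7->C; (5,6):dx=+9,dy=+9->C; (5,7):dx=+7,dy=+5->C
  (5,8):dx=+3,dy=+2->C; (5,9):dx=+10,dy=+15->C; (6,7):dx=-2,dy=-4->C; (6,8):dx=-6,dy=-7->C
  (6,9):dx=+1,dy=+6->C; (7,8):dx=-4,dy=-3->C; (7,9):dx=+3,dy=+10->C; (8,9):dx=+7,dy=+13->C
Step 2: C = 33, D = 3, total pairs = 36.
Step 3: tau = (C - D)/(n(n-1)/2) = (33 - 3)/36 = 0.833333.
Step 4: Exact two-sided p-value (enumerate n! = 362880 permutations of y under H0): p = 0.000854.
Step 5: alpha = 0.1. reject H0.

tau_b = 0.8333 (C=33, D=3), p = 0.000854, reject H0.


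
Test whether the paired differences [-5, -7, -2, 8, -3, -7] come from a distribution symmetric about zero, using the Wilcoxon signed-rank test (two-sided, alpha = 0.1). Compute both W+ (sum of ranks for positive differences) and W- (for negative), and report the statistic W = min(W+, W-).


Step 1: Drop any zero differences (none here) and take |d_i|.
|d| = [5, 7, 2, 8, 3, 7]
Step 2: Midrank |d_i| (ties get averaged ranks).
ranks: |5|->3, |7|->4.5, |2|->1, |8|->6, |3|->2, |7|->4.5
Step 3: Attach original signs; sum ranks with positive sign and with negative sign.
W+ = 6 = 6
W- = 3 + 4.5 + 1 + 2 + 4.5 = 15
(Check: W+ + W- = 21 should equal n(n+1)/2 = 21.)
Step 4: Test statistic W = min(W+, W-) = 6.
Step 5: Ties in |d|, so use the tie-corrected normal approximation.
        E[W] = n(n+1)/4 = 6*7/4 = 10.5.
        Tie groups: |d|=7 (t=2); sum(t^3 - t) = 6.
        Var[W] = n(n+1)(2n+1)/24 - sum(t^3-t)/48 = 546/24 - 6/48 = 22.625.
        z = (W - E[W]) / sqrt(Var[W]) = (6 - 10.5) / 4.7566 = -0.9461.
        Two-sided p = 2*Phi(z) = 0.344118.
Step 6: alpha = 0.1. fail to reject H0.

W+ = 6, W- = 15, W = min = 6, p = 0.344118, fail to reject H0.
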